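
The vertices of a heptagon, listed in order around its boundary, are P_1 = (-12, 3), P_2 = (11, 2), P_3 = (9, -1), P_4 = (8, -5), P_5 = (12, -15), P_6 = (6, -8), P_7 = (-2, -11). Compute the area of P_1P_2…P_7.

204.5

Apply the surveyor's formula: 2A = Σ (x_i·y_{i+1} − x_{i+1}·y_i), indices taken mod 7.
Cross-terms: -57, -29, -37, -60, -6, -82, -138  ⇒  Σ = -409
Area = |Σ|/2 = 204.5.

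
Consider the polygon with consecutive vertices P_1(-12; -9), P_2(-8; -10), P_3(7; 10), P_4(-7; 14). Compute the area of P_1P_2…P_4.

218.5

Σ = (48) + (-10) + (168) + (231) = 437
Area = |Σ|/2 = 218.5.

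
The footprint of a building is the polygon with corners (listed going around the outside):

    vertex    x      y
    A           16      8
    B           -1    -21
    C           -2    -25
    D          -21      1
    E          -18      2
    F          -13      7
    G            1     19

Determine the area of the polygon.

Apply Gauss's area formula: 2A = Σ (x_i·y_{i+1} − x_{i+1}·y_i), indices taken mod 7.
Cross-terms: -328, -17, -527, -24, -100, -254, -296  ⇒  Σ = -1546
Area = |Σ|/2 = 773.

773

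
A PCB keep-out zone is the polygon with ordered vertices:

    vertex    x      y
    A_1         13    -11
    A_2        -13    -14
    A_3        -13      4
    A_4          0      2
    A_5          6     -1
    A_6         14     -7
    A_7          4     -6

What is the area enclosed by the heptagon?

323.5

Apply the shoelace (surveyor's) formula: 2A = Σ (x_i·y_{i+1} − x_{i+1}·y_i), indices taken mod 7.
Σ = (-325) + (-234) + (-26) + (-12) + (-28) + (-56) + (34) = -647
Area = |Σ|/2 = 323.5.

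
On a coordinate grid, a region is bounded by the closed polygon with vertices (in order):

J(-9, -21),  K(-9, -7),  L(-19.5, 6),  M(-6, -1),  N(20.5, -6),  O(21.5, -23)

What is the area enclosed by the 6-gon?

602.75

Apply the surveyor's formula: 2A = Σ (x_i·y_{i+1} − x_{i+1}·y_i), indices taken mod 6.
Cross-terms: -126, -190.5, 55.5, 56.5, -342.5, -658.5  ⇒  Σ = -1205.5
Area = |Σ|/2 = 602.75.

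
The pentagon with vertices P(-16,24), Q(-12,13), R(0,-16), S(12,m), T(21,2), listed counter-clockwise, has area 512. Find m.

Write out the shoelace sum; only the two edges meeting at S involve m:
2·Area = [(0·m − 12·(-16)) + (12·2 − 21·m)] + 808
       = -21·m + 1024 = 1024
⇒ m = 0.

0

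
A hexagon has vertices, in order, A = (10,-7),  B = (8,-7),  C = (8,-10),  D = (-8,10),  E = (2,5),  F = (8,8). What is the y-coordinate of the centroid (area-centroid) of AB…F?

Apply Gauss's area formula. First the cross-terms c_i = x_i·y_{i+1} − x_{i+1}·y_i:
  -14, -24, 0, -60, -24, -136  ⇒  2A = -258, A = -129.
Then Σ (y_i + y_{i+1})·c_i = -744, so ȳ = -744 / (6·(-129)) = 124/129.

124/129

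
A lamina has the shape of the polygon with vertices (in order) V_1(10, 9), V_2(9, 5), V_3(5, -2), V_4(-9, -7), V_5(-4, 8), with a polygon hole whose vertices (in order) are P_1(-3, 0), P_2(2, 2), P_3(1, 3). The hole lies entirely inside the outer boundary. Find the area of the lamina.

168

Outer boundary:
Apply Gauss's area formula: 2A = Σ (x_i·y_{i+1} − x_{i+1}·y_i), indices taken mod 5.
Σ = (-31) + (-43) + (-53) + (-100) + (-116) = -343
Area = |Σ|/2 = 171.5.
Hole:
Apply Gauss's area formula: 2A = Σ (x_i·y_{i+1} − x_{i+1}·y_i), indices taken mod 3.
Σ = (-6) + (4) + (9) = 7
Area = |Σ|/2 = 3.5.
Net area = 171.5 − 3.5 = 168.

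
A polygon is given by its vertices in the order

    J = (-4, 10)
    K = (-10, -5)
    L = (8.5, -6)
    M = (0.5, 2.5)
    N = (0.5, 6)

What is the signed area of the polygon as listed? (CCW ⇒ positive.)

Apply Gauss's area formula: 2A = Σ (x_i·y_{i+1} − x_{i+1}·y_i), indices taken mod 5.
Σ = (120) + (102.5) + (24.25) + (1.75) + (29) = 277.5
Signed area = Σ/2 = 138.75 (positive ⇒ counter-clockwise traversal).

138.75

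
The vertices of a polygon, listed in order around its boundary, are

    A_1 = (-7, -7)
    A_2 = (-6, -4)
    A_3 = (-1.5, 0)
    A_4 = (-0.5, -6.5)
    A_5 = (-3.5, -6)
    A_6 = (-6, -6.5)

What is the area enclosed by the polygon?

23.375

Σ = (-14) + (-6) + (9.75) + (-19.75) + (-13.25) + (-3.5) = -46.75
Area = |Σ|/2 = 23.375.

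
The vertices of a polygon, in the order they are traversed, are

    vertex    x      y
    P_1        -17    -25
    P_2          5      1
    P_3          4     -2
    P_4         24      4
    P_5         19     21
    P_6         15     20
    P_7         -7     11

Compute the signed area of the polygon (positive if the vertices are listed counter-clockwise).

Σ = (108) + (-14) + (64) + (428) + (65) + (305) + (362) = 1318
Signed area = Σ/2 = 659 (positive ⇒ counter-clockwise traversal).

659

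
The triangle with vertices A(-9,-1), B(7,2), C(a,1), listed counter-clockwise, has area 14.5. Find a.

-8

Write out the shoelace sum; only the two edges meeting at C involve a:
2·Area = [(7·1 − a·2) + (a·(-1) − (-9)·1)] + -11
       = -3·a + 5 = 29
⇒ a = -8.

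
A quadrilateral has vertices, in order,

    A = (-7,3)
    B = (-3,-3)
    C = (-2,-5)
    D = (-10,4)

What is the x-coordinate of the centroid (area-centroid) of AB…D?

Apply Gauss's area formula. First the cross-terms c_i = x_i·y_{i+1} − x_{i+1}·y_i:
  30, 9, -58, -2  ⇒  2A = -21, A = -10.5.
Then Σ (x_i + x_{i+1})·c_i = 385, so x̄ = 385 / (6·(-10.5)) = -55/9.

-55/9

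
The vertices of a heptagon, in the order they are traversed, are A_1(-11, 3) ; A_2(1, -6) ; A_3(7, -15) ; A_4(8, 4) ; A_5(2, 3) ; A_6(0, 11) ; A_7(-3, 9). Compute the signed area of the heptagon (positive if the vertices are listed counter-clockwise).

199.5

Σ = (63) + (27) + (148) + (16) + (22) + (33) + (90) = 399
Signed area = Σ/2 = 199.5 (positive ⇒ counter-clockwise traversal).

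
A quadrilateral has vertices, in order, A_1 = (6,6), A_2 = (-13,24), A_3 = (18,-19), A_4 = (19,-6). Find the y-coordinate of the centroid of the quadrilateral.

-59/132

Apply the shoelace (surveyor's) formula. First the cross-terms c_i = x_i·y_{i+1} − x_{i+1}·y_i:
  222, -185, 253, 150  ⇒  2A = 440, A = 220.
Then Σ (y_i + y_{i+1})·c_i = -590, so ȳ = -590 / (6·220) = -59/132.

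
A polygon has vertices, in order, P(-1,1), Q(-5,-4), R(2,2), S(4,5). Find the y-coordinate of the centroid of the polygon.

Apply the shoelace formula. First the cross-terms c_i = x_i·y_{i+1} − x_{i+1}·y_i:
  9, -2, 2, 9  ⇒  2A = 18, A = 9.
Then Σ (y_i + y_{i+1})·c_i = 45, so ȳ = 45 / (6·9) = 5/6.

5/6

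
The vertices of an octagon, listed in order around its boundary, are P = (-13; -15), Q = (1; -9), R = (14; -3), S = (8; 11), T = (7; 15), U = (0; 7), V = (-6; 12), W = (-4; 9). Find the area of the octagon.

369

P→Q: (-13)(-9) − (1)(-15) = 132
Q→R: (1)(-3) − (14)(-9) = 123
R→S: (14)(11) − (8)(-3) = 178
S→T: (8)(15) − (7)(11) = 43
T→U: (7)(7) − (0)(15) = 49
U→V: (0)(12) − (-6)(7) = 42
V→W: (-6)(9) − (-4)(12) = -6
W→P: (-4)(-15) − (-13)(9) = 177
Σ = 738
Area = |Σ|/2 = 369.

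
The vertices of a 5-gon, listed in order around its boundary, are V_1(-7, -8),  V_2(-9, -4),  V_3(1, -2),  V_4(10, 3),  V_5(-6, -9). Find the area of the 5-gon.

Σ = (-44) + (22) + (23) + (-72) + (-15) = -86
Area = |Σ|/2 = 43.

43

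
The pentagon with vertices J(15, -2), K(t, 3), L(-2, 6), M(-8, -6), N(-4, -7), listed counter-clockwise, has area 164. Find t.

9

The doubled signed area Σ (x_i y_{i+1} − x_{i+1} y_i) is linear in t.
With t=0 it equals 256; the coefficient of t is 8 (from the two edges through K).
So 8·t + 256 = 2·164 = 328 ⇒ t = 9.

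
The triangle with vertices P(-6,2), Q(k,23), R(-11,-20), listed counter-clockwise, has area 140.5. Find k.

-14

Write out the shoelace sum; only the two edges meeting at Q involve k:
2·Area = [((-6)·23 − k·2) + (k·(-20) − (-11)·23)] + -142
       = -22·k + -27 = 281
⇒ k = -14.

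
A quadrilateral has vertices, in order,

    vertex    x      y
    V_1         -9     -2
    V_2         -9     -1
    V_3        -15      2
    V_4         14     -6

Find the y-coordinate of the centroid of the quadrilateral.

Apply Gauss's area formula. First the cross-terms c_i = x_i·y_{i+1} − x_{i+1}·y_i:
  -9, -33, 62, -82  ⇒  2A = -62, A = -31.
Then Σ (y_i + y_{i+1})·c_i = 402, so ȳ = 402 / (6·(-31)) = -67/31.

-67/31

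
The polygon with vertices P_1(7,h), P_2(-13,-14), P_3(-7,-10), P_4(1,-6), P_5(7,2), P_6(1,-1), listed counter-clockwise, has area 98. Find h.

12

The doubled signed area Σ (x_i y_{i+1} − x_{i+1} y_i) is linear in h.
With h=0 it equals 28; the coefficient of h is 14 (from the two edges through P_1).
So 14·h + 28 = 2·98 = 196 ⇒ h = 12.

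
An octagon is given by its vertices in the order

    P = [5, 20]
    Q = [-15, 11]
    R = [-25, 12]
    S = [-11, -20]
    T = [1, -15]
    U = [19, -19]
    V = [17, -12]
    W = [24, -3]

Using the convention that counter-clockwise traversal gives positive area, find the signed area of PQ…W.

Cross-terms: 355, 95, 632, 185, 266, 95, 237, 495  ⇒  Σ = 2360
Signed area = Σ/2 = 1180 (positive ⇒ counter-clockwise traversal).

1180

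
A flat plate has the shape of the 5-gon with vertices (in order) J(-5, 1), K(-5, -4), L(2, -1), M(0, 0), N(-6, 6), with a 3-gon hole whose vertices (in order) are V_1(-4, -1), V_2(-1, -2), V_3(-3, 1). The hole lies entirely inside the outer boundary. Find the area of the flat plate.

27.5

Outer boundary:
Apply the surveyor's formula: 2A = Σ (x_i·y_{i+1} − x_{i+1}·y_i), indices taken mod 5.
Σ = (25) + (13) + (0) + (0) + (24) = 62
Area = |Σ|/2 = 31.
Hole:
Apply Gauss's area formula: 2A = Σ (x_i·y_{i+1} − x_{i+1}·y_i), indices taken mod 3.
Cross-terms: 7, -7, 7  ⇒  Σ = 7
Area = |Σ|/2 = 3.5.
Net area = 31 − 3.5 = 27.5.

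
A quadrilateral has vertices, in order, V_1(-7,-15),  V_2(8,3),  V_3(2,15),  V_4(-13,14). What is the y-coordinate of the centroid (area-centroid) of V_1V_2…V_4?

Apply the shoelace formula. First the cross-terms c_i = x_i·y_{i+1} − x_{i+1}·y_i:
  99, 114, 223, 293  ⇒  2A = 729, A = 364.5.
Then Σ (y_i + y_{i+1})·c_i = 7038, so ȳ = 7038 / (6·364.5) = 782/243.

782/243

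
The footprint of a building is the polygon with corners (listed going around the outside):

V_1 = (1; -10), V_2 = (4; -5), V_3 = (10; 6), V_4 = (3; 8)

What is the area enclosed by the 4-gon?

Cross-terms: 35, 74, 62, -38  ⇒  Σ = 133
Area = |Σ|/2 = 66.5.

66.5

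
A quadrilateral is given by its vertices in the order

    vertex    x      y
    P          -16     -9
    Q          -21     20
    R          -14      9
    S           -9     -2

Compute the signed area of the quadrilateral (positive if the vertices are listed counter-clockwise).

-130

Σ = (-509) + (91) + (109) + (49) = -260
Signed area = Σ/2 = -130 (negative ⇒ clockwise traversal).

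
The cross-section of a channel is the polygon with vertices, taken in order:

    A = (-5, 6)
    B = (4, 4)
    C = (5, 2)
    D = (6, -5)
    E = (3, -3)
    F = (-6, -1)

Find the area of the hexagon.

79

Apply Gauss's area formula: 2A = Σ (x_i·y_{i+1} − x_{i+1}·y_i), indices taken mod 6.
Σ = (-44) + (-12) + (-37) + (-3) + (-21) + (-41) = -158
Area = |Σ|/2 = 79.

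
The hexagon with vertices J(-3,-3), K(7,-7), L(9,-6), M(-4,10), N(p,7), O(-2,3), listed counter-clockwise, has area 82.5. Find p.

The doubled signed area Σ (x_i y_{i+1} − x_{i+1} y_i) is linear in p.
With p=0 it equals 130; the coefficient of p is -7 (from the two edges through N).
So -7·p + 130 = 2·82.5 = 165 ⇒ p = -5.

-5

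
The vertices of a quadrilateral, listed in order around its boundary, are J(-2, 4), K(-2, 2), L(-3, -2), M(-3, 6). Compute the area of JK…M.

5

Apply the surveyor's formula: 2A = Σ (x_i·y_{i+1} − x_{i+1}·y_i), indices taken mod 4.
Σ = (4) + (10) + (-24) + (0) = -10
Area = |Σ|/2 = 5.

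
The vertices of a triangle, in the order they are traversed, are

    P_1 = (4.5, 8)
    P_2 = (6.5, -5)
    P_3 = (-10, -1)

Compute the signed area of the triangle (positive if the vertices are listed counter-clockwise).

Apply the shoelace (surveyor's) formula: 2A = Σ (x_i·y_{i+1} − x_{i+1}·y_i), indices taken mod 3.
Σ = (-74.5) + (-56.5) + (-75.5) = -206.5
Signed area = Σ/2 = -103.25 (negative ⇒ clockwise traversal).

-103.25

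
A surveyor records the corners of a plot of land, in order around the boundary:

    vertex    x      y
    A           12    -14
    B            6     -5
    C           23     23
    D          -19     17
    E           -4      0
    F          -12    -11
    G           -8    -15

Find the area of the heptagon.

Apply the shoelace (surveyor's) formula: 2A = Σ (x_i·y_{i+1} − x_{i+1}·y_i), indices taken mod 7.
A→B: (12)(-5) − (6)(-14) = 24
B→C: (6)(23) − (23)(-5) = 253
C→D: (23)(17) − (-19)(23) = 828
D→E: (-19)(0) − (-4)(17) = 68
E→F: (-4)(-11) − (-12)(0) = 44
F→G: (-12)(-15) − (-8)(-11) = 92
G→A: (-8)(-14) − (12)(-15) = 292
Σ = 1601
Area = |Σ|/2 = 800.5.

800.5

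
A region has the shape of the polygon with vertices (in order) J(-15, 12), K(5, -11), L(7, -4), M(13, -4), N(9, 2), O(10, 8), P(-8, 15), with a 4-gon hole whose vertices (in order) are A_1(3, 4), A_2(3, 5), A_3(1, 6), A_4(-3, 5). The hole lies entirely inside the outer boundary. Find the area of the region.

315.5

Outer boundary:
Apply Gauss's area formula: 2A = Σ (x_i·y_{i+1} − x_{i+1}·y_i), indices taken mod 7.
Σ = (105) + (57) + (24) + (62) + (52) + (214) + (129) = 643
Area = |Σ|/2 = 321.5.
Hole:
Apply the shoelace formula: 2A = Σ (x_i·y_{i+1} − x_{i+1}·y_i), indices taken mod 4.
Σ = (3) + (13) + (23) + (-27) = 12
Area = |Σ|/2 = 6.
Net area = 321.5 − 6 = 315.5.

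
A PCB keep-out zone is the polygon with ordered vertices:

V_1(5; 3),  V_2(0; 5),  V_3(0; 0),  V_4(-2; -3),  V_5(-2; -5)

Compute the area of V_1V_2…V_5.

24

Apply the shoelace formula: 2A = Σ (x_i·y_{i+1} − x_{i+1}·y_i), indices taken mod 5.
Cross-terms: 25, 0, 0, 4, 19  ⇒  Σ = 48
Area = |Σ|/2 = 24.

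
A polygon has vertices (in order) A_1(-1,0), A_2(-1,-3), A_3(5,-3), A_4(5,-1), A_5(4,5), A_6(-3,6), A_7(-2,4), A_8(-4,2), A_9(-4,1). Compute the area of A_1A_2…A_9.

Apply Gauss's area formula: 2A = Σ (x_i·y_{i+1} − x_{i+1}·y_i), indices taken mod 9.
Cross-terms: 3, 18, 10, 29, 39, 0, 12, 4, 1  ⇒  Σ = 116
Area = |Σ|/2 = 58.

58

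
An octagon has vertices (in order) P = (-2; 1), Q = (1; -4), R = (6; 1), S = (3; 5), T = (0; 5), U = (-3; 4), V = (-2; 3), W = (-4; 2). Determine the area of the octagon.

Apply Gauss's area formula: 2A = Σ (x_i·y_{i+1} − x_{i+1}·y_i), indices taken mod 8.
Σ = (7) + (25) + (27) + (15) + (15) + (-1) + (8) + (0) = 96
Area = |Σ|/2 = 48.

48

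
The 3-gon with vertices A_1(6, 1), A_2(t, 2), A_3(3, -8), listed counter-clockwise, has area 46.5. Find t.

-4

The doubled signed area Σ (x_i y_{i+1} − x_{i+1} y_i) is linear in t.
With t=0 it equals 57; the coefficient of t is -9 (from the two edges through A_2).
So -9·t + 57 = 2·46.5 = 93 ⇒ t = -4.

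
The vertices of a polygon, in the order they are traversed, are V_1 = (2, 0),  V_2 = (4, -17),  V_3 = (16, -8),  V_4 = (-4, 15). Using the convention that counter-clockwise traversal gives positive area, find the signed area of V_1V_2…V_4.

V_1→V_2: (2)(-17) − (4)(0) = -34
V_2→V_3: (4)(-8) − (16)(-17) = 240
V_3→V_4: (16)(15) − (-4)(-8) = 208
V_4→V_1: (-4)(0) − (2)(15) = -30
Σ = 384
Signed area = Σ/2 = 192 (positive ⇒ counter-clockwise traversal).

192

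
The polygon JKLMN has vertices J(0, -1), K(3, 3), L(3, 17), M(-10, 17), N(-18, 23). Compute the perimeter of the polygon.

|JK| = √((3)² + (4)²) = √25 = 5
|KL| = √((0)² + (14)²) = √196 = 14
|LM| = √((-13)² + (0)²) = √169 = 13
|MN| = √((-8)² + (6)²) = √100 = 10
|NJ| = √((18)² + (-24)²) = √900 = 30
Perimeter = 5 + 14 + 13 + 10 + 30 = 72.

72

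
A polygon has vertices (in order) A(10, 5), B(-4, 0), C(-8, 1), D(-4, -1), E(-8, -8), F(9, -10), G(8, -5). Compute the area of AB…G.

164.5

Cross-terms: 20, -4, 12, 24, 152, 35, 90  ⇒  Σ = 329
Area = |Σ|/2 = 164.5.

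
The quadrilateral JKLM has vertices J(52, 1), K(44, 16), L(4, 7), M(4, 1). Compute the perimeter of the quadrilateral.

112

|JK| = √((-8)² + (15)²) = √289 = 17
|KL| = √((-40)² + (-9)²) = √1681 = 41
|LM| = √((0)² + (-6)²) = √36 = 6
|MJ| = √((48)² + (0)²) = √2304 = 48
Perimeter = 17 + 41 + 6 + 48 = 112.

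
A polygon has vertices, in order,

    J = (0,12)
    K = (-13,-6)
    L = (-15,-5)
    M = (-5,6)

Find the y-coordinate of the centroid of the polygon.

Apply the shoelace (surveyor's) formula. First the cross-terms c_i = x_i·y_{i+1} − x_{i+1}·y_i:
  156, -25, -115, -60  ⇒  2A = -44, A = -22.
Then Σ (y_i + y_{i+1})·c_i = 16, so ȳ = 16 / (6·(-22)) = -4/33.

-4/33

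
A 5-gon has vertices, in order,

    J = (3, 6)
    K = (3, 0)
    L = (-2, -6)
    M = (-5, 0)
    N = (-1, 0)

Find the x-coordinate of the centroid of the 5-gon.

Apply the shoelace formula. First the cross-terms c_i = x_i·y_{i+1} − x_{i+1}·y_i:
  -18, -18, -30, 0, -6  ⇒  2A = -72, A = -36.
Then Σ (x_i + x_{i+1})·c_i = 72, so x̄ = 72 / (6·(-36)) = -1/3.

-1/3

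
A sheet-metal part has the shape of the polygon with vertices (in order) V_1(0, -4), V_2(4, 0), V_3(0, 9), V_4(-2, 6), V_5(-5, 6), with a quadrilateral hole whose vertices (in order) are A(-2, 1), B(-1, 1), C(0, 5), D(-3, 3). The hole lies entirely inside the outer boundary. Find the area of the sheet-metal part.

48

Outer boundary:
Apply the shoelace formula: 2A = Σ (x_i·y_{i+1} − x_{i+1}·y_i), indices taken mod 5.
V_1→V_2: (0)(0) − (4)(-4) = 16
V_2→V_3: (4)(9) − (0)(0) = 36
V_3→V_4: (0)(6) − (-2)(9) = 18
V_4→V_5: (-2)(6) − (-5)(6) = 18
V_5→V_1: (-5)(-4) − (0)(6) = 20
Σ = 108
Area = |Σ|/2 = 54.
Hole:
Σ = (-1) + (-5) + (15) + (3) = 12
Area = |Σ|/2 = 6.
Net area = 54 − 6 = 48.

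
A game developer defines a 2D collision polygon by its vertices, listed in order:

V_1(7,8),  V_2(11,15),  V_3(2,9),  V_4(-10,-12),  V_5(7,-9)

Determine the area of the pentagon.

222.5

Apply the shoelace formula: 2A = Σ (x_i·y_{i+1} − x_{i+1}·y_i), indices taken mod 5.
V_1→V_2: (7)(15) − (11)(8) = 17
V_2→V_3: (11)(9) − (2)(15) = 69
V_3→V_4: (2)(-12) − (-10)(9) = 66
V_4→V_5: (-10)(-9) − (7)(-12) = 174
V_5→V_1: (7)(8) − (7)(-9) = 119
Σ = 445
Area = |Σ|/2 = 222.5.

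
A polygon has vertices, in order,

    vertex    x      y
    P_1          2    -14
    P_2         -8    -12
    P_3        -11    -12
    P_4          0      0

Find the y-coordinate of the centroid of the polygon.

-1100/129

Apply the shoelace formula. First the cross-terms c_i = x_i·y_{i+1} − x_{i+1}·y_i:
  -136, -36, 0, 0  ⇒  2A = -172, A = -86.
Then Σ (y_i + y_{i+1})·c_i = 4400, so ȳ = 4400 / (6·(-86)) = -1100/129.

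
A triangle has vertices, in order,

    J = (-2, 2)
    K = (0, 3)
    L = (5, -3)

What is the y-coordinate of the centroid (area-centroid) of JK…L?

Apply Gauss's area formula. First the cross-terms c_i = x_i·y_{i+1} − x_{i+1}·y_i:
  -6, -15, 4  ⇒  2A = -17, A = -8.5.
Then Σ (y_i + y_{i+1})·c_i = -34, so ȳ = -34 / (6·(-8.5)) = 2/3.

2/3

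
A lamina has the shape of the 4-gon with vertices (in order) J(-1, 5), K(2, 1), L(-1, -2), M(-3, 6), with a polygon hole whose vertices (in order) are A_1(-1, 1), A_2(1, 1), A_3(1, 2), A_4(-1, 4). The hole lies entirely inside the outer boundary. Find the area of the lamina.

13.5

Outer boundary:
Apply the shoelace formula: 2A = Σ (x_i·y_{i+1} − x_{i+1}·y_i), indices taken mod 4.
J→K: (-1)(1) − (2)(5) = -11
K→L: (2)(-2) − (-1)(1) = -3
L→M: (-1)(6) − (-3)(-2) = -12
M→J: (-3)(5) − (-1)(6) = -9
Σ = -35
Area = |Σ|/2 = 17.5.
Hole:
Apply the surveyor's formula: 2A = Σ (x_i·y_{i+1} − x_{i+1}·y_i), indices taken mod 4.
Σ = (-2) + (1) + (6) + (3) = 8
Area = |Σ|/2 = 4.
Net area = 17.5 − 4 = 13.5.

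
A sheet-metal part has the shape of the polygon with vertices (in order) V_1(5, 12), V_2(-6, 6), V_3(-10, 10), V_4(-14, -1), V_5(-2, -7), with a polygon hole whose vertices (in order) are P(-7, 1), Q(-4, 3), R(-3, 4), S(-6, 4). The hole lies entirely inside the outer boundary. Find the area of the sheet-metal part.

Outer boundary:
Apply the shoelace (surveyor's) formula: 2A = Σ (x_i·y_{i+1} − x_{i+1}·y_i), indices taken mod 5.
Σ = (102) + (0) + (150) + (96) + (11) = 359
Area = |Σ|/2 = 179.5.
Hole:
Apply Gauss's area formula: 2A = Σ (x_i·y_{i+1} − x_{i+1}·y_i), indices taken mod 4.
Cross-terms: -17, -7, 12, 22  ⇒  Σ = 10
Area = |Σ|/2 = 5.
Net area = 179.5 − 5 = 174.5.

174.5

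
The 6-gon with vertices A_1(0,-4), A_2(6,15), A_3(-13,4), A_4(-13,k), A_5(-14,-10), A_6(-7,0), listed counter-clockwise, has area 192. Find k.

The doubled signed area Σ (x_i y_{i+1} − x_{i+1} y_i) is linear in k.
With k=0 it equals 383; the coefficient of k is 1 (from the two edges through A_4).
So 1·k + 383 = 2·192 = 384 ⇒ k = 1.

1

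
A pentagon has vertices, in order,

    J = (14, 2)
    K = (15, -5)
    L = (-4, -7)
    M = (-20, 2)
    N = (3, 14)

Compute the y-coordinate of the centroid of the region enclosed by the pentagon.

Apply Gauss's area formula. First the cross-terms c_i = x_i·y_{i+1} − x_{i+1}·y_i:
  -100, -125, -148, -286, -190  ⇒  2A = -849, A = -424.5.
Then Σ (y_i + y_{i+1})·c_i = -5076, so ȳ = -5076 / (6·(-424.5)) = 564/283.

564/283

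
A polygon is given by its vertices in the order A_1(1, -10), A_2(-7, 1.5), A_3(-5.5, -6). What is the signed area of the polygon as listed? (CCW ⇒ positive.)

Apply the surveyor's formula: 2A = Σ (x_i·y_{i+1} − x_{i+1}·y_i), indices taken mod 3.
Σ = (-68.5) + (50.25) + (61) = 42.75
Signed area = Σ/2 = 21.375 (positive ⇒ counter-clockwise traversal).

21.375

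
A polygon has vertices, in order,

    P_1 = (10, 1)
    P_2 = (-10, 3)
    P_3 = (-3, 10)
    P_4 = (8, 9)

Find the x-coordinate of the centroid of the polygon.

Apply Gauss's area formula. First the cross-terms c_i = x_i·y_{i+1} − x_{i+1}·y_i:
  40, -91, -107, -82  ⇒  2A = -240, A = -120.
Then Σ (x_i + x_{i+1})·c_i = -828, so x̄ = -828 / (6·(-120)) = 1.15.

1.15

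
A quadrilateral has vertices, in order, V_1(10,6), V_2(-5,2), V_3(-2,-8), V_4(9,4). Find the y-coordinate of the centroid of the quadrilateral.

Apply the shoelace (surveyor's) formula. First the cross-terms c_i = x_i·y_{i+1} − x_{i+1}·y_i:
  50, 44, 64, 14  ⇒  2A = 172, A = 86.
Then Σ (y_i + y_{i+1})·c_i = 20, so ȳ = 20 / (6·86) = 5/129.

5/129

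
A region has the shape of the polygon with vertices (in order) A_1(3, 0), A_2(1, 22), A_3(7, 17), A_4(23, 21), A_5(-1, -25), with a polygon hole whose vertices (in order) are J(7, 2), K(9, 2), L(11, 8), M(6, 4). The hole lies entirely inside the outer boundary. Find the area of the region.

Outer boundary:
Apply Gauss's area formula: 2A = Σ (x_i·y_{i+1} − x_{i+1}·y_i), indices taken mod 5.
Σ = (66) + (-137) + (-244) + (-554) + (75) = -794
Area = |Σ|/2 = 397.
Hole:
Σ = (-4) + (50) + (-4) + (-16) = 26
Area = |Σ|/2 = 13.
Net area = 397 − 13 = 384.

384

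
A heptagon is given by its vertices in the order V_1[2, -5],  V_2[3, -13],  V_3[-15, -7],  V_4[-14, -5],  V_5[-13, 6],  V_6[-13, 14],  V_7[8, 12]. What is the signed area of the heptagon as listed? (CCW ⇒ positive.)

-417.5

Σ = (-11) + (-216) + (-23) + (-149) + (-104) + (-268) + (-64) = -835
Signed area = Σ/2 = -417.5 (negative ⇒ clockwise traversal).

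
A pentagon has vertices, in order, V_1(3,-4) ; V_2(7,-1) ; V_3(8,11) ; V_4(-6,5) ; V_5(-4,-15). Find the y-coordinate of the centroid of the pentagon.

Apply the shoelace formula. First the cross-terms c_i = x_i·y_{i+1} − x_{i+1}·y_i:
  25, 85, 106, 110, 61  ⇒  2A = 387, A = 193.5.
Then Σ (y_i + y_{i+1})·c_i = 162, so ȳ = 162 / (6·193.5) = 6/43.

6/43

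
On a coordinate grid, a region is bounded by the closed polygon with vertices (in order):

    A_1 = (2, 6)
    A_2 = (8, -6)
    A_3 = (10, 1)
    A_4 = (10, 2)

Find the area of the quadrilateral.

Cross-terms: -60, 68, 10, 56  ⇒  Σ = 74
Area = |Σ|/2 = 37.

37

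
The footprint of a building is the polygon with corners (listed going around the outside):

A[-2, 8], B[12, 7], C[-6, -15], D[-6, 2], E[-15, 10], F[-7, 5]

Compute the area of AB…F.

215.5

Apply the shoelace formula: 2A = Σ (x_i·y_{i+1} − x_{i+1}·y_i), indices taken mod 6.
Cross-terms: -110, -138, -102, -30, -5, -46  ⇒  Σ = -431
Area = |Σ|/2 = 215.5.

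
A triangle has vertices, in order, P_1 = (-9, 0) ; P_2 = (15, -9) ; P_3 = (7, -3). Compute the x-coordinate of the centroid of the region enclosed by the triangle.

13/3

Apply the shoelace (surveyor's) formula. First the cross-terms c_i = x_i·y_{i+1} − x_{i+1}·y_i:
  81, 18, -27  ⇒  2A = 72, A = 36.
Then Σ (x_i + x_{i+1})·c_i = 936, so x̄ = 936 / (6·36) = 13/3.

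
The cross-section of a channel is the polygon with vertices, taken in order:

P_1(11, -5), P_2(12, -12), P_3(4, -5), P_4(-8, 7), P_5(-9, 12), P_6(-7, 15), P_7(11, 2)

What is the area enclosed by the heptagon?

218

Apply Gauss's area formula: 2A = Σ (x_i·y_{i+1} − x_{i+1}·y_i), indices taken mod 7.
Σ = (-72) + (-12) + (-12) + (-33) + (-51) + (-179) + (-77) = -436
Area = |Σ|/2 = 218.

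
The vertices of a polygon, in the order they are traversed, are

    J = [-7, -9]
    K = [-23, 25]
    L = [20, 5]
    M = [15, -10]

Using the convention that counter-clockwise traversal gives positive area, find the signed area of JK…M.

Cross-terms: -382, -615, -275, -205  ⇒  Σ = -1477
Signed area = Σ/2 = -738.5 (negative ⇒ clockwise traversal).

-738.5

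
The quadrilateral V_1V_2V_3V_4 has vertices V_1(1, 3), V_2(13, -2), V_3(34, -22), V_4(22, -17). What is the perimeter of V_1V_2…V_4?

|V_1V_2| = √((12)² + (-5)²) = √169 = 13
|V_2V_3| = √((21)² + (-20)²) = √841 = 29
|V_3V_4| = √((-12)² + (5)²) = √169 = 13
|V_4V_1| = √((-21)² + (20)²) = √841 = 29
Perimeter = 13 + 29 + 13 + 29 = 84.

84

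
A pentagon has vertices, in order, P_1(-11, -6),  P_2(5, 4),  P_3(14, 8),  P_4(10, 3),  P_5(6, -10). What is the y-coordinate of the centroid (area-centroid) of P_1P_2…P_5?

-215/83

Apply Gauss's area formula. First the cross-terms c_i = x_i·y_{i+1} − x_{i+1}·y_i:
  -14, -16, -38, -118, -146  ⇒  2A = -332, A = -166.
Then Σ (y_i + y_{i+1})·c_i = 2580, so ȳ = 2580 / (6·(-166)) = -215/83.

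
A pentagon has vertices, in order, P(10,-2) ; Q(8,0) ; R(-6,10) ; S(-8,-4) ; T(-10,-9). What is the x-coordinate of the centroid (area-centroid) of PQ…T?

-88/57

Apply the shoelace (surveyor's) formula. First the cross-terms c_i = x_i·y_{i+1} − x_{i+1}·y_i:
  16, 80, 104, 32, 110  ⇒  2A = 342, A = 171.
Then Σ (x_i + x_{i+1})·c_i = -1584, so x̄ = -1584 / (6·171) = -88/57.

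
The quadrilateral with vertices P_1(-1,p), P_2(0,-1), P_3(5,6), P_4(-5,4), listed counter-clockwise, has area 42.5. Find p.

The doubled signed area Σ (x_i y_{i+1} − x_{i+1} y_i) is linear in p.
With p=0 it equals 60; the coefficient of p is -5 (from the two edges through P_1).
So -5·p + 60 = 2·42.5 = 85 ⇒ p = -5.

-5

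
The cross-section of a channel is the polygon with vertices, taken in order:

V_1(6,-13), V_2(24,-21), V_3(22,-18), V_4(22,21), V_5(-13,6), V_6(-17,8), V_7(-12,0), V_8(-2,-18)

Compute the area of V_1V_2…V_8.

Apply the shoelace formula: 2A = Σ (x_i·y_{i+1} − x_{i+1}·y_i), indices taken mod 8.
Σ = (186) + (30) + (858) + (405) + (-2) + (96) + (216) + (134) = 1923
Area = |Σ|/2 = 961.5.

961.5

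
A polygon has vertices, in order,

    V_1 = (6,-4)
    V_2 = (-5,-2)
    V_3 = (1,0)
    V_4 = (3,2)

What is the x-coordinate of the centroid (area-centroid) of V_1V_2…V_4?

62/39

Apply the surveyor's formula. First the cross-terms c_i = x_i·y_{i+1} − x_{i+1}·y_i:
  -32, 2, 2, -24  ⇒  2A = -52, A = -26.
Then Σ (x_i + x_{i+1})·c_i = -248, so x̄ = -248 / (6·(-26)) = 62/39.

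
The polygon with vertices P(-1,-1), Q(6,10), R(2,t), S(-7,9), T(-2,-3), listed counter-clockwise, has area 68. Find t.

Write out the shoelace sum; only the two edges meeting at R involve t:
2·Area = [(6·t − 2·10) + (2·9 − (-7)·t)] + 34
       = 13·t + 32 = 136
⇒ t = 8.

8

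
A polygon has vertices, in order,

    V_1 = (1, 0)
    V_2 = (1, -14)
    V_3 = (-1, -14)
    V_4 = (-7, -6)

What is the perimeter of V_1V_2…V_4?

|V_1V_2| = √((0)² + (-14)²) = √196 = 14
|V_2V_3| = √((-2)² + (0)²) = √4 = 2
|V_3V_4| = √((-6)² + (8)²) = √100 = 10
|V_4V_1| = √((8)² + (6)²) = √100 = 10
Perimeter = 14 + 2 + 10 + 10 = 36.

36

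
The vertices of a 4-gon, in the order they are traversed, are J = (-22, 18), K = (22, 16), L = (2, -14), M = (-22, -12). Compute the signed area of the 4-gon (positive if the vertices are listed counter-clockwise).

Apply the shoelace (surveyor's) formula: 2A = Σ (x_i·y_{i+1} − x_{i+1}·y_i), indices taken mod 4.
Cross-terms: -748, -340, -332, -660  ⇒  Σ = -2080
Signed area = Σ/2 = -1040 (negative ⇒ clockwise traversal).

-1040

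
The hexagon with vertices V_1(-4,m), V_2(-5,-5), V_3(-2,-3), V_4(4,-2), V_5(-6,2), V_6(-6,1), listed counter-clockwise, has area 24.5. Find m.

-2

Write out the shoelace sum; only the two edges meeting at V_1 involve m:
2·Area = [((-6)·m − (-4)·1) + ((-4)·(-5) − (-5)·m)] + 23
       = -1·m + 47 = 49
⇒ m = -2.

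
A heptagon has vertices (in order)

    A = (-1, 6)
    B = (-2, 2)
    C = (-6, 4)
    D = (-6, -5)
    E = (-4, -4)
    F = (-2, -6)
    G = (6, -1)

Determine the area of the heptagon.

Apply Gauss's area formula: 2A = Σ (x_i·y_{i+1} − x_{i+1}·y_i), indices taken mod 7.
Cross-terms: 10, 4, 54, 4, 16, 38, 35  ⇒  Σ = 161
Area = |Σ|/2 = 80.5.

80.5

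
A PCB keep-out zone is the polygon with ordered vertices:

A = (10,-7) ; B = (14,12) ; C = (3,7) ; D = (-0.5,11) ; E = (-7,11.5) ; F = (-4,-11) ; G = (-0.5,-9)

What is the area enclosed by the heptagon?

A→B: (10)(12) − (14)(-7) = 218
B→C: (14)(7) − (3)(12) = 62
C→D: (3)(11) − (-0.5)(7) = 36.5
D→E: (-0.5)(11.5) − (-7)(11) = 71.25
E→F: (-7)(-11) − (-4)(11.5) = 123
F→G: (-4)(-9) − (-0.5)(-11) = 30.5
G→A: (-0.5)(-7) − (10)(-9) = 93.5
Σ = 634.75
Area = |Σ|/2 = 317.375.

317.375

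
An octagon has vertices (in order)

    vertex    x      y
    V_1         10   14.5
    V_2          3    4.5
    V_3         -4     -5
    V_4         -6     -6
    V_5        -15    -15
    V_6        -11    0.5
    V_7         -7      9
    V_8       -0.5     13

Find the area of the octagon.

246.625

Apply the surveyor's formula: 2A = Σ (x_i·y_{i+1} − x_{i+1}·y_i), indices taken mod 8.
Cross-terms: 1.5, 3, -6, 0, -172.5, -95.5, -86.5, -137.25  ⇒  Σ = -493.25
Area = |Σ|/2 = 246.625.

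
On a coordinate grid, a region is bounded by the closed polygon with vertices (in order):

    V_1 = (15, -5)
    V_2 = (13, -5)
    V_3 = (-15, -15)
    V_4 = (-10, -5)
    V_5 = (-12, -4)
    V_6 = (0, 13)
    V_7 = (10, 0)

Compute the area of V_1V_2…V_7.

355.5

V_1→V_2: (15)(-5) − (13)(-5) = -10
V_2→V_3: (13)(-15) − (-15)(-5) = -270
V_3→V_4: (-15)(-5) − (-10)(-15) = -75
V_4→V_5: (-10)(-4) − (-12)(-5) = -20
V_5→V_6: (-12)(13) − (0)(-4) = -156
V_6→V_7: (0)(0) − (10)(13) = -130
V_7→V_1: (10)(-5) − (15)(0) = -50
Σ = -711
Area = |Σ|/2 = 355.5.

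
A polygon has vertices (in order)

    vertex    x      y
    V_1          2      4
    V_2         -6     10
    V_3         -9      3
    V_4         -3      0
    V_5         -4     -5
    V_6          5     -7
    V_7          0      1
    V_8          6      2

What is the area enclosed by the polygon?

106

Apply Gauss's area formula: 2A = Σ (x_i·y_{i+1} − x_{i+1}·y_i), indices taken mod 8.
Cross-terms: 44, 72, 9, 15, 53, 5, -6, 20  ⇒  Σ = 212
Area = |Σ|/2 = 106.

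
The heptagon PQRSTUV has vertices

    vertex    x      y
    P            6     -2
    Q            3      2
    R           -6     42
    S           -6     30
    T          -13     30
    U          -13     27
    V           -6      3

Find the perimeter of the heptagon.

|PQ| = √((-3)² + (4)²) = √25 = 5
|QR| = √((-9)² + (40)²) = √1681 = 41
|RS| = √((0)² + (-12)²) = √144 = 12
|ST| = √((-7)² + (0)²) = √49 = 7
|TU| = √((0)² + (-3)²) = √9 = 3
|UV| = √((7)² + (-24)²) = √625 = 25
|VP| = √((12)² + (-5)²) = √169 = 13
Perimeter = 5 + 41 + 12 + 7 + 3 + 25 + 13 = 106.

106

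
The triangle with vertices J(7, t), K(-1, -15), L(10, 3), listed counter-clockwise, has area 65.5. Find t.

10

The doubled signed area Σ (x_i y_{i+1} − x_{i+1} y_i) is linear in t.
With t=0 it equals 21; the coefficient of t is 11 (from the two edges through J).
So 11·t + 21 = 2·65.5 = 131 ⇒ t = 10.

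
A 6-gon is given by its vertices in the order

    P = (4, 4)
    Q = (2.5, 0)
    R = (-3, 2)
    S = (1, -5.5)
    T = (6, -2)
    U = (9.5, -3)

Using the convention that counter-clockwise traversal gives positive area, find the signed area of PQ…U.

45.75

Apply the shoelace (surveyor's) formula: 2A = Σ (x_i·y_{i+1} − x_{i+1}·y_i), indices taken mod 6.
Σ = (-10) + (5) + (14.5) + (31) + (1) + (50) = 91.5
Signed area = Σ/2 = 45.75 (positive ⇒ counter-clockwise traversal).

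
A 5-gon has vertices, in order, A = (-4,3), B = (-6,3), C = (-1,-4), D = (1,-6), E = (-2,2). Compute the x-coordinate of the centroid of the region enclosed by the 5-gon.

-251/105

Apply the surveyor's formula. First the cross-terms c_i = x_i·y_{i+1} − x_{i+1}·y_i:
  6, 27, 10, -10, 2  ⇒  2A = 35, A = 17.5.
Then Σ (x_i + x_{i+1})·c_i = -251, so x̄ = -251 / (6·17.5) = -251/105.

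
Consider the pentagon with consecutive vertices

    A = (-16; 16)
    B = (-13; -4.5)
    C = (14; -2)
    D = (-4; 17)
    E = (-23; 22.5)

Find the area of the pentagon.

Σ = (280) + (89) + (230) + (301) + (-8) = 892
Area = |Σ|/2 = 446.

446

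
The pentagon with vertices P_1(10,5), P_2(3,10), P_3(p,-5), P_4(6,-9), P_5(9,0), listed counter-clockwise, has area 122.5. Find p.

-1

The doubled signed area Σ (x_i y_{i+1} − x_{i+1} y_i) is linear in p.
With p=0 it equals 226; the coefficient of p is -19 (from the two edges through P_3).
So -19·p + 226 = 2·122.5 = 245 ⇒ p = -1.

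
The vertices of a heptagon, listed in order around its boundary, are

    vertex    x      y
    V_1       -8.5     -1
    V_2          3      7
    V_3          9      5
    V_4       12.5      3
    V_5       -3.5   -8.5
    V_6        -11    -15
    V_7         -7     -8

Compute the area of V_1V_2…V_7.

Apply the shoelace (surveyor's) formula: 2A = Σ (x_i·y_{i+1} − x_{i+1}·y_i), indices taken mod 7.
V_1→V_2: (-8.5)(7) − (3)(-1) = -56.5
V_2→V_3: (3)(5) − (9)(7) = -48
V_3→V_4: (9)(3) − (12.5)(5) = -35.5
V_4→V_5: (12.5)(-8.5) − (-3.5)(3) = -95.75
V_5→V_6: (-3.5)(-15) − (-11)(-8.5) = -41
V_6→V_7: (-11)(-8) − (-7)(-15) = -17
V_7→V_1: (-7)(-1) − (-8.5)(-8) = -61
Σ = -354.75
Area = |Σ|/2 = 177.375.

177.375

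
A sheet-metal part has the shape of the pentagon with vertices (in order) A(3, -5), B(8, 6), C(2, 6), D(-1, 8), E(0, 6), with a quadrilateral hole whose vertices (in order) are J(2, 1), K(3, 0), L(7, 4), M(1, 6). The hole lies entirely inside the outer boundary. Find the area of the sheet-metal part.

Outer boundary:
Apply the surveyor's formula: 2A = Σ (x_i·y_{i+1} − x_{i+1}·y_i), indices taken mod 5.
A→B: (3)(6) − (8)(-5) = 58
B→C: (8)(6) − (2)(6) = 36
C→D: (2)(8) − (-1)(6) = 22
D→E: (-1)(6) − (0)(8) = -6
E→A: (0)(-5) − (3)(6) = -18
Σ = 92
Area = |Σ|/2 = 46.
Hole:
Apply the surveyor's formula: 2A = Σ (x_i·y_{i+1} − x_{i+1}·y_i), indices taken mod 4.
Σ = (-3) + (12) + (38) + (-11) = 36
Area = |Σ|/2 = 18.
Net area = 46 − 18 = 28.

28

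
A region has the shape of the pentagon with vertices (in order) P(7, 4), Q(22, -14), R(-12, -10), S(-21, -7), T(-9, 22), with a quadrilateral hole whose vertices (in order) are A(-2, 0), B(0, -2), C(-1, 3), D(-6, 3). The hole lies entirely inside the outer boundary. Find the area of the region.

Outer boundary:
Σ = (-186) + (-388) + (-126) + (-525) + (-190) = -1415
Area = |Σ|/2 = 707.5.
Hole:
Apply the shoelace (surveyor's) formula: 2A = Σ (x_i·y_{i+1} − x_{i+1}·y_i), indices taken mod 4.
Cross-terms: 4, -2, 15, 6  ⇒  Σ = 23
Area = |Σ|/2 = 11.5.
Net area = 707.5 − 11.5 = 696.

696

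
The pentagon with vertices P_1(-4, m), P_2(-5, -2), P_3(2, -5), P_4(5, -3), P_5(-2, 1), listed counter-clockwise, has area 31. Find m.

Write out the shoelace sum; only the two edges meeting at P_1 involve m:
2·Area = [((-2)·m − (-4)·1) + ((-4)·(-2) − (-5)·m)] + 47
       = 3·m + 59 = 62
⇒ m = 1.

1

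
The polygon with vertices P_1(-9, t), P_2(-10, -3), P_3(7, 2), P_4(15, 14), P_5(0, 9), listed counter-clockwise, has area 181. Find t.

5

Write out the shoelace sum; only the two edges meeting at P_1 involve t:
2·Area = [(0·t − (-9)·9) + ((-9)·(-3) − (-10)·t)] + 204
       = 10·t + 312 = 362
⇒ t = 5.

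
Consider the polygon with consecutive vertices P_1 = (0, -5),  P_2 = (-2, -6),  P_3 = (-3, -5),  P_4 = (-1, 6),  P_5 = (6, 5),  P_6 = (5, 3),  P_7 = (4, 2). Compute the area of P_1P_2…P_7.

55.5

Apply the shoelace formula: 2A = Σ (x_i·y_{i+1} − x_{i+1}·y_i), indices taken mod 7.
Σ = (-10) + (-8) + (-23) + (-41) + (-7) + (-2) + (-20) = -111
Area = |Σ|/2 = 55.5.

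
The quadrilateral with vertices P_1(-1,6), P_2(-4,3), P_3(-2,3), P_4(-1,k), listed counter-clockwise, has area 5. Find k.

The doubled signed area Σ (x_i y_{i+1} − x_{i+1} y_i) is linear in k.
With k=0 it equals 12; the coefficient of k is -1 (from the two edges through P_4).
So -1·k + 12 = 2·5 = 10 ⇒ k = 2.

2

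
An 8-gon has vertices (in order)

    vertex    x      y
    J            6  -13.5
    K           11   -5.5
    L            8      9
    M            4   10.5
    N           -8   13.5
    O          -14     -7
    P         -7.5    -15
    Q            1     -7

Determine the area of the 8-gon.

471.5

Apply the surveyor's formula: 2A = Σ (x_i·y_{i+1} − x_{i+1}·y_i), indices taken mod 8.
Σ = (115.5) + (143) + (48) + (138) + (245) + (157.5) + (67.5) + (28.5) = 943
Area = |Σ|/2 = 471.5.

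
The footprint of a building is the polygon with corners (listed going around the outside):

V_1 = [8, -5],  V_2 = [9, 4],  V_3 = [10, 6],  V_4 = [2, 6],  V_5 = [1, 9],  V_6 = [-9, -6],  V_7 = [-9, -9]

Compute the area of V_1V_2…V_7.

185

Σ = (77) + (14) + (48) + (12) + (75) + (27) + (117) = 370
Area = |Σ|/2 = 185.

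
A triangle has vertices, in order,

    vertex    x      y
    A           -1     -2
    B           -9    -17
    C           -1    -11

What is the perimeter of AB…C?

|AB| = √((-8)² + (-15)²) = √289 = 17
|BC| = √((8)² + (6)²) = √100 = 10
|CA| = √((0)² + (9)²) = √81 = 9
Perimeter = 17 + 10 + 9 = 36.

36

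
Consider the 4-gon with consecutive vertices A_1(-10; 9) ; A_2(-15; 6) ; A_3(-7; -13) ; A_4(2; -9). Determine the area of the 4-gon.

164.5

Apply the surveyor's formula: 2A = Σ (x_i·y_{i+1} − x_{i+1}·y_i), indices taken mod 4.
A_1→A_2: (-10)(6) − (-15)(9) = 75
A_2→A_3: (-15)(-13) − (-7)(6) = 237
A_3→A_4: (-7)(-9) − (2)(-13) = 89
A_4→A_1: (2)(9) − (-10)(-9) = -72
Σ = 329
Area = |Σ|/2 = 164.5.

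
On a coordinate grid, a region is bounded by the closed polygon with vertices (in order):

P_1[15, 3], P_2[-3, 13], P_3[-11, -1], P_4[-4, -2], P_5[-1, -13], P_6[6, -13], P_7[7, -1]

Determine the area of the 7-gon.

315

Cross-terms: 204, 146, 18, 50, 91, 85, 36  ⇒  Σ = 630
Area = |Σ|/2 = 315.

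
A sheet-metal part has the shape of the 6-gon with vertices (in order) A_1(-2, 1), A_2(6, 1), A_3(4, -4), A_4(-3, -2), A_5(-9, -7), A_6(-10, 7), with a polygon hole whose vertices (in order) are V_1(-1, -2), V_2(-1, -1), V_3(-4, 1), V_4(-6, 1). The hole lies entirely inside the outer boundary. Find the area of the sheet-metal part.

86.5

Outer boundary:
Apply the shoelace (surveyor's) formula: 2A = Σ (x_i·y_{i+1} − x_{i+1}·y_i), indices taken mod 6.
Σ = (-8) + (-28) + (-20) + (3) + (-133) + (4) = -182
Area = |Σ|/2 = 91.
Hole:
Apply Gauss's area formula: 2A = Σ (x_i·y_{i+1} − x_{i+1}·y_i), indices taken mod 4.
V_1→V_2: (-1)(-1) − (-1)(-2) = -1
V_2→V_3: (-1)(1) − (-4)(-1) = -5
V_3→V_4: (-4)(1) − (-6)(1) = 2
V_4→V_1: (-6)(-2) − (-1)(1) = 13
Σ = 9
Area = |Σ|/2 = 4.5.
Net area = 91 − 4.5 = 86.5.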